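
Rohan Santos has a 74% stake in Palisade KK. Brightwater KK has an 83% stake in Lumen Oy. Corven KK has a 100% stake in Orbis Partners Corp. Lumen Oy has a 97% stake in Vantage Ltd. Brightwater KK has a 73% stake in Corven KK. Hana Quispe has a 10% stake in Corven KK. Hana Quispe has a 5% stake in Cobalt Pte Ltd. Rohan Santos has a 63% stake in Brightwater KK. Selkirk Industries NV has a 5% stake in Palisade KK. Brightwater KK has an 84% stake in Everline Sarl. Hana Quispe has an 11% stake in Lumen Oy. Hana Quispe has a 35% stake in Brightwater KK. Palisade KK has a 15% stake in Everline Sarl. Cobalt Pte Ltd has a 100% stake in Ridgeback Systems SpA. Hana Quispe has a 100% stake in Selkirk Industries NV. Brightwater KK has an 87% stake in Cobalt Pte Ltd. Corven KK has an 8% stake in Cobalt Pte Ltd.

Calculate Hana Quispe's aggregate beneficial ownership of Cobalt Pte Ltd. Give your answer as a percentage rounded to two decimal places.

38.29%

Hana reaches Cobalt along 4 paths.
Via Corven: 10% × 8% = 0.8%.
Via Brightwater → Corven: 35% × 73% × 8% = 2.044%.
Via Brightwater: 35% × 87% = 30.45%.
Direct stake: 5% = 5%.
Total: 0.8% + 2.044% + 30.45% + 5% = 38.294%.
Rounded: 38.29%.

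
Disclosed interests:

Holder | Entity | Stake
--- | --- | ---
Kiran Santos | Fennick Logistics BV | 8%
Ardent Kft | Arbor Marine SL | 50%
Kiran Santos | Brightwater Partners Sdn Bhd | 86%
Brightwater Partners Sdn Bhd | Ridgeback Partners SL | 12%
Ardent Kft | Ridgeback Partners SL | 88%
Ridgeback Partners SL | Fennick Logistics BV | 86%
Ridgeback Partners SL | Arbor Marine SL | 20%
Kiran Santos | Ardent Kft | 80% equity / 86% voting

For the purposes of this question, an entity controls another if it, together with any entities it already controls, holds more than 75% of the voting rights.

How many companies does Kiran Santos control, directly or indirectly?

4

Kiran holds 86% of Brightwater, so Kiran controls Brightwater.
Kiran holds 86% of Ardent, so Kiran controls Ardent.
Brightwater and Ardent together hold 12% + 88% = 100% of Ridgeback, so Kiran controls Ridgeback.
Ridgeback and Kiran together hold 86% + 8% = 94% of Fennick, so Kiran controls Fennick.
No other company's threshold is met.
Kiran controls 4 companies.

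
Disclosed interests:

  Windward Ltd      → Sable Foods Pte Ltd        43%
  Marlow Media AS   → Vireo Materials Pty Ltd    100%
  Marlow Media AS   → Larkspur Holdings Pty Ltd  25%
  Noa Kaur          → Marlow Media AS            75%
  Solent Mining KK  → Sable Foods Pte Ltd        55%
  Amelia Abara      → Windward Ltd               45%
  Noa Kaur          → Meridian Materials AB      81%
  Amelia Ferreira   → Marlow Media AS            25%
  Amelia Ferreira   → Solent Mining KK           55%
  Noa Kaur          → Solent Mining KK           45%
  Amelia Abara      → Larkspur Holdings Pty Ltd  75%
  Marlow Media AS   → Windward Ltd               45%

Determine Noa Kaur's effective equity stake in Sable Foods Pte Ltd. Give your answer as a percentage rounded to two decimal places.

Noa reaches Sable along 2 paths.
Via Solent: 45% × 55% = 24.75%.
Via Marlow → Windward: 75% × 45% × 43% = 14.5125%.
Total: 24.75% + 14.5125% = 39.2625%.
Rounded: 39.26%.

39.26%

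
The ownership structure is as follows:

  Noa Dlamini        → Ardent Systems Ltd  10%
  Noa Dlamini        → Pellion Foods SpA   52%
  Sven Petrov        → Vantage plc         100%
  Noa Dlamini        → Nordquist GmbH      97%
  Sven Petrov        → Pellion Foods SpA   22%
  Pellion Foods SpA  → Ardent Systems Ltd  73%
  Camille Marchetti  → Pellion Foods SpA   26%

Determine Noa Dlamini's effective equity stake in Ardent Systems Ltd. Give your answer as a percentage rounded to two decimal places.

47.96%

Noa reaches Ardent along 2 paths.
Direct stake: 10% = 10%.
Via Pellion: 52% × 73% = 37.96%.
Total: 10% + 37.96% = 47.96%.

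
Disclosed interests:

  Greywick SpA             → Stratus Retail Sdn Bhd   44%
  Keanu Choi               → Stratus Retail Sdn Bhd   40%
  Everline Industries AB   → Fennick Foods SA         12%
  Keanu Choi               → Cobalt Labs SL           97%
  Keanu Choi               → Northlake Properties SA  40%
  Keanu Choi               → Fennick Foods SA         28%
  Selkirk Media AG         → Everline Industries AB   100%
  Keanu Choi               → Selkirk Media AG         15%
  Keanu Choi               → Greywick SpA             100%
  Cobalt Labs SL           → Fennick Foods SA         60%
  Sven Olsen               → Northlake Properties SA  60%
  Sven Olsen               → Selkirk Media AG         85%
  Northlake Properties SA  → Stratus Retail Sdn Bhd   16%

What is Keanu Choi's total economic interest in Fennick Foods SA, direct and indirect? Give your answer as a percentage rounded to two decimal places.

88.00%

Keanu reaches Fennick along 3 paths.
Via Cobalt: 97% × 60% = 58.2%.
Direct stake: 28% = 28%.
Via Selkirk → Everline: 15% × 100% × 12% = 1.8%.
Total: 58.2% + 28% + 1.8% = 88%.
Rounded: 88.00%.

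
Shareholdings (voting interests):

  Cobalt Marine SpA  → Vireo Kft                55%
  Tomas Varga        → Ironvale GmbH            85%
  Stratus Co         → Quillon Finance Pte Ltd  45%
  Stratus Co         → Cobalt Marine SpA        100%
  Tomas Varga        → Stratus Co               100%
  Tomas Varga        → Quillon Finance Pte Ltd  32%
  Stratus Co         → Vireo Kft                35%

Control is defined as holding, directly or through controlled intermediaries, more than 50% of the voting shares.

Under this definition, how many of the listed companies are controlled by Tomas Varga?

5

Tomas holds 100% of Stratus, so Tomas controls Stratus.
Tomas holds 85% of Ironvale, so Tomas controls Ironvale.
Stratus holds 100% of Cobalt, so Tomas controls Cobalt.
Stratus and Tomas together hold 45% + 32% = 77% of Quillon, so Tomas controls Quillon.
Cobalt and Stratus together hold 55% + 35% = 90% of Vireo, so Tomas controls Vireo.
Tomas controls 5 companies.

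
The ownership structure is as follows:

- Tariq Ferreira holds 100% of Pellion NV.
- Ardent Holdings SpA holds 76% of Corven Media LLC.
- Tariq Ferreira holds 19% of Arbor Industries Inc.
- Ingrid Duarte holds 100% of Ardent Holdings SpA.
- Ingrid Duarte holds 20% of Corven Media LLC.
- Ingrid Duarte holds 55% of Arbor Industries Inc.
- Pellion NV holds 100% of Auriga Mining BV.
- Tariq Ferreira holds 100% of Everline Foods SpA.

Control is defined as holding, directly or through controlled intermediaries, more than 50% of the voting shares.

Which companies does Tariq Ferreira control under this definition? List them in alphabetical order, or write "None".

Tariq holds 100% of Pellion, so Tariq controls Pellion.
Pellion holds 100% of Auriga, so Tariq controls Auriga.
Tariq holds 100% of Everline, so Tariq controls Everline.
No other company's threshold is met.

Auriga Mining BV, Everline Foods SpA, Pellion NV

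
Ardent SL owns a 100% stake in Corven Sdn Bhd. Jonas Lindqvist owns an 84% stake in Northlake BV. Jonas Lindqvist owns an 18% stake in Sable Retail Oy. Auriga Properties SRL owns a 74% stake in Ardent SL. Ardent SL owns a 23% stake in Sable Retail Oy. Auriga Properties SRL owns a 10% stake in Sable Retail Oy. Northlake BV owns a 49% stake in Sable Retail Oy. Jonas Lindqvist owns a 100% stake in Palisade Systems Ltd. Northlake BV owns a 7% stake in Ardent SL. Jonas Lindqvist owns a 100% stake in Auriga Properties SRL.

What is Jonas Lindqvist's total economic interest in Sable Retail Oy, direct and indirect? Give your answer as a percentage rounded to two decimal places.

87.53%

Jonas reaches Sable along 5 paths.
Via Northlake: 84% × 49% = 41.16%.
Via Auriga: 100% × 10% = 10%.
Direct stake: 18% = 18%.
Via Northlake → Ardent: 84% × 7% × 23% = 1.3524%.
Via Auriga → Ardent: 100% × 74% × 23% = 17.02%.
Total: 41.16% + 10% + 18% + 1.3524% + 17.02% = 87.5324%.
Rounded: 87.53%.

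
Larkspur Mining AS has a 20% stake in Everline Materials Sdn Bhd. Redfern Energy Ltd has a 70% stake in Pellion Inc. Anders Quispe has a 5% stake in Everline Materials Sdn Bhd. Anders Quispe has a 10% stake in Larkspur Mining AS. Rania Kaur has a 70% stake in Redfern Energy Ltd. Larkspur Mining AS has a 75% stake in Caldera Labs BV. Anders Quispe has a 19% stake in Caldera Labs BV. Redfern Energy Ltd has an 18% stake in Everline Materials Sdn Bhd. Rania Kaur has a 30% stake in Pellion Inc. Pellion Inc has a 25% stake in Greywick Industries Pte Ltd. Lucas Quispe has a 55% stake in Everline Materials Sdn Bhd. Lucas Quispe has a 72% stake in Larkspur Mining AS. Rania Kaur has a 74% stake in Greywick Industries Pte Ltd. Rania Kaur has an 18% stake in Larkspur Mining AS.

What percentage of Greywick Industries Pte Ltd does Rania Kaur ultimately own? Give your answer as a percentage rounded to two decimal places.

93.75%

Rania reaches Greywick along 3 paths.
Direct stake: 74% = 74%.
Via Redfern → Pellion: 70% × 70% × 25% = 12.25%.
Via Pellion: 30% × 25% = 7.5%.
Total: 74% + 12.25% + 7.5% = 93.75%.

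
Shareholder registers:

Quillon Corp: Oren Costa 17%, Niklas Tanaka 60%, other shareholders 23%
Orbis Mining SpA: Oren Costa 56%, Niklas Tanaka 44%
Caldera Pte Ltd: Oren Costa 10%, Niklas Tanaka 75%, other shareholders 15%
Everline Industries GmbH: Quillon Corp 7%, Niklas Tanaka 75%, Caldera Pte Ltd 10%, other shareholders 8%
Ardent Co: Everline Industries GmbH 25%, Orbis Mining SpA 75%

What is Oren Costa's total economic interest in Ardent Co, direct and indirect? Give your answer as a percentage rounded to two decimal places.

42.55%

Oren reaches Ardent along 3 paths.
Via Quillon → Everline: 17% × 7% × 25% = 0.2975%.
Via Caldera → Everline: 10% × 10% × 25% = 0.25%.
Via Orbis: 56% × 75% = 42%.
Total: 0.2975% + 0.25% + 42% = 42.5475%.
Rounded: 42.55%.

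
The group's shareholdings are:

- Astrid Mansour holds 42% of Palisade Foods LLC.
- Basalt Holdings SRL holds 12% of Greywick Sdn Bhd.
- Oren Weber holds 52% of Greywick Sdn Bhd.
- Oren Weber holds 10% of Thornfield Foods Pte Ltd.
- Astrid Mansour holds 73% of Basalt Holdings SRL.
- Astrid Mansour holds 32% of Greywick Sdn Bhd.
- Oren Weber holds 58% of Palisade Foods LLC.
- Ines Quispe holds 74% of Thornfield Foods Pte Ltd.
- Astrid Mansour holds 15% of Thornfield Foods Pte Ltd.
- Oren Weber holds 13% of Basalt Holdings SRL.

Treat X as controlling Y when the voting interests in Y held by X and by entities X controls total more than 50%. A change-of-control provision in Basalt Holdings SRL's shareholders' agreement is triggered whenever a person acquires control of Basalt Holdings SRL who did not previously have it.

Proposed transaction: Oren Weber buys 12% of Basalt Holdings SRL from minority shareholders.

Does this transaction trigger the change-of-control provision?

The purchase changes only Oren's holdings, so Oren is the only person who could newly come to control Basalt.
Oren holds 58% of Palisade, so Oren controls Palisade.
Oren holds 52% of Greywick, so Oren controls Greywick.
In Basalt, Oren's side holds only 13%, not > 50%.
So before the transaction, Oren does not control Basalt.
After the purchase, Oren's direct stake in Basalt rises to 13% + 12% = 25%.
After the transaction, Oren's side holds 25% of Basalt, not > 50%, so Oren still does not control Basalt.
No new person acquires control, so the clause is not triggered.

No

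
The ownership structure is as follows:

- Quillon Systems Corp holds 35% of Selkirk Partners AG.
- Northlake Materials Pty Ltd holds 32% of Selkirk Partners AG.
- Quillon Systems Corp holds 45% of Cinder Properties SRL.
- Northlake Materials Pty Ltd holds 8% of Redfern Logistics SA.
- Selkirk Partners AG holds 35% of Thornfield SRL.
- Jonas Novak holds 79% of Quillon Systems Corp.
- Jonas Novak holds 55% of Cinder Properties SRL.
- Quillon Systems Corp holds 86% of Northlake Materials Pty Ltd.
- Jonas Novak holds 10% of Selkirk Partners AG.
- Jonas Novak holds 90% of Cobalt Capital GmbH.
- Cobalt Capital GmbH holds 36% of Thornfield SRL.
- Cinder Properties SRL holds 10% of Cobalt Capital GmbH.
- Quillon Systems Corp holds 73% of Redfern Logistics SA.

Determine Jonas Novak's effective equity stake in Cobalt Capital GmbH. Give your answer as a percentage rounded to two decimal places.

Jonas reaches Cobalt along 3 paths.
Via Quillon → Cinder: 79% × 45% × 10% = 3.555%.
Via Cinder: 55% × 10% = 5.5%.
Direct stake: 90% = 90%.
Total: 3.555% + 5.5% + 90% = 99.055%.
Rounded: 99.06%.

99.06%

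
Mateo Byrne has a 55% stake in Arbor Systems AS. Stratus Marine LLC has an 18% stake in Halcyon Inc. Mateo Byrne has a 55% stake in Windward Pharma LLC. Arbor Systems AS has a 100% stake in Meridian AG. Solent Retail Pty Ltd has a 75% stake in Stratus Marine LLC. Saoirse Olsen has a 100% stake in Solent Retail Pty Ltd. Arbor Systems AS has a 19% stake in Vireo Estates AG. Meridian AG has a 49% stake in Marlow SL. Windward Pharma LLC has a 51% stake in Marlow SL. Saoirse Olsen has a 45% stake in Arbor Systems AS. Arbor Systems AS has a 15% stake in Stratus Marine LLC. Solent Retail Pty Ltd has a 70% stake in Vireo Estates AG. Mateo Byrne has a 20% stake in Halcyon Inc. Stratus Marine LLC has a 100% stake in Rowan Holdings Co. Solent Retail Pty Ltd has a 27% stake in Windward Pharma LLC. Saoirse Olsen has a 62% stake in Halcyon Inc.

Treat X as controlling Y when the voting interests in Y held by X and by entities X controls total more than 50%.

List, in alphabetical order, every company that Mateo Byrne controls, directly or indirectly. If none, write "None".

Arbor Systems AS, Marlow SL, Meridian AG, Windward Pharma LLC

Mateo holds 55% of Arbor, so Mateo controls Arbor.
Mateo holds 55% of Windward, so Mateo controls Windward.
Arbor holds 100% of Meridian, so Mateo controls Meridian.
Meridian and Windward together hold 49% + 51% = 100% of Marlow, so Mateo controls Marlow.
No other company's threshold is met.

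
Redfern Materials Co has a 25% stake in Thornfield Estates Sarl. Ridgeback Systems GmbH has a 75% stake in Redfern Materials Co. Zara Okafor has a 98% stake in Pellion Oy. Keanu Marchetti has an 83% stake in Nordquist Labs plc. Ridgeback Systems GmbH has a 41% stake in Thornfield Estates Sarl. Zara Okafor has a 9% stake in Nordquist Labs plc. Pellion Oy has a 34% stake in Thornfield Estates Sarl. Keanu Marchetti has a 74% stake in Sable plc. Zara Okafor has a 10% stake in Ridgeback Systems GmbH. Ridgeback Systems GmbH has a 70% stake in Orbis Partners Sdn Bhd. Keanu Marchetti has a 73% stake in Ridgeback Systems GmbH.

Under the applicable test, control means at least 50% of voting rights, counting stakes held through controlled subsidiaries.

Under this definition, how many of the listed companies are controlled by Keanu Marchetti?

6

Keanu holds 73% of Ridgeback, so Keanu controls Ridgeback.
Ridgeback holds 75% of Redfern, so Keanu controls Redfern.
Keanu holds 74% of Sable, so Keanu controls Sable.
Keanu holds 83% of Nordquist, so Keanu controls Nordquist.
Ridgeback and Redfern together hold 41% + 25% = 66% of Thornfield, so Keanu controls Thornfield.
Ridgeback holds 70% of Orbis, so Keanu controls Orbis.
No other company's threshold is met.
Keanu controls 6 companies.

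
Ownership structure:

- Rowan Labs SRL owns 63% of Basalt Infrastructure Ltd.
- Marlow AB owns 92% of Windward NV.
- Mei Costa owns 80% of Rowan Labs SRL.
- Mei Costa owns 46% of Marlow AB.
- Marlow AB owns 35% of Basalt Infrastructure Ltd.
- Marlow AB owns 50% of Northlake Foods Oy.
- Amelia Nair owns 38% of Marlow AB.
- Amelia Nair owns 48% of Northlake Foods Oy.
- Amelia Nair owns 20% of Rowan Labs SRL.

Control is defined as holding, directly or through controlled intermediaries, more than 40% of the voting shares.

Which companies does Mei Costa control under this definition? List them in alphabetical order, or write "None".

Basalt Infrastructure Ltd, Marlow AB, Northlake Foods Oy, Rowan Labs SRL, Windward NV

Mei holds 46% of Marlow, so Mei controls Marlow.
Mei holds 80% of Rowan, so Mei controls Rowan.
Marlow holds 50% of Northlake, so Mei controls Northlake.
Marlow holds 92% of Windward, so Mei controls Windward.
Rowan and Marlow together hold 63% + 35% = 98% of Basalt, so Mei controls Basalt.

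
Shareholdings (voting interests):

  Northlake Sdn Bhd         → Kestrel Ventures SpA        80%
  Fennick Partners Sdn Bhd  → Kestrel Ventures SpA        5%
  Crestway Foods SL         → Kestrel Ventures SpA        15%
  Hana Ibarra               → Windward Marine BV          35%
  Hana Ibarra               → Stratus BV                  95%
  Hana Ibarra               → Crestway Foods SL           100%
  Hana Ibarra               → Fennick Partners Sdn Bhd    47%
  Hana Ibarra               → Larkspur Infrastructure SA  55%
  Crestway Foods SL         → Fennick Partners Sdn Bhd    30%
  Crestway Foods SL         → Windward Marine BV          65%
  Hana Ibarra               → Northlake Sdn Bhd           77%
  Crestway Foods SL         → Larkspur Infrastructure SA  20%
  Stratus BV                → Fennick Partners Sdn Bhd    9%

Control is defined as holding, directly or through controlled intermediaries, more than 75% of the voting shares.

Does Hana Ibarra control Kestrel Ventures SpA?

Yes

Hana holds 100% of Crestway, so Hana controls Crestway.
Hana holds 77% of Northlake, so Hana controls Northlake.
Hana holds 95% of Stratus, so Hana controls Stratus.
Crestway and Hana and Stratus together hold 30% + 47% + 9% = 86% of Fennick, so Hana controls Fennick.
Fennick and Crestway and Northlake together hold 5% + 15% + 80% = 100% of Kestrel, so Hana controls Kestrel.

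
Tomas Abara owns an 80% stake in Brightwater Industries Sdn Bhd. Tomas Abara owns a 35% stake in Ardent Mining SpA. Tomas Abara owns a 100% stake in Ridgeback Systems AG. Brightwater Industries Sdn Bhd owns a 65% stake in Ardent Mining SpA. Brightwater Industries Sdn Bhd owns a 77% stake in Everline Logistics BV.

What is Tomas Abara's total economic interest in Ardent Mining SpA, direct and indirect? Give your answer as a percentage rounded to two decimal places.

Tomas reaches Ardent along 2 paths.
Via Brightwater: 80% × 65% = 52%.
Direct stake: 35% = 35%.
Total: 52% + 35% = 87%.
Rounded: 87.00%.

87.00%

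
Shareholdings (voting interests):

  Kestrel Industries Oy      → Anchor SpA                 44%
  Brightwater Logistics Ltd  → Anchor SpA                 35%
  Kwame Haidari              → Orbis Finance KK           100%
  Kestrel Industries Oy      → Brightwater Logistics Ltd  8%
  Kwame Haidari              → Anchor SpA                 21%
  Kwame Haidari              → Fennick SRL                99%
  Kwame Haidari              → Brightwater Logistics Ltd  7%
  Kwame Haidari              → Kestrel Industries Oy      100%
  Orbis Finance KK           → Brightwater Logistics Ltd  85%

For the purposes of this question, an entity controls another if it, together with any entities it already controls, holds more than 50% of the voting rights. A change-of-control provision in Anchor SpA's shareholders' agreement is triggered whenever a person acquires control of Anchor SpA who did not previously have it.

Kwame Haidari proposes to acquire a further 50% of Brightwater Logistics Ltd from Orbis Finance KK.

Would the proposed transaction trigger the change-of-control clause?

No

The purchase adds only to Kwame's holdings (Orbis's stake shrinks), so Kwame is the only person who could newly come to control Anchor.
Kwame holds 100% of Kestrel, so Kwame controls Kestrel.
Kwame holds 100% of Orbis, so Kwame controls Orbis.
Orbis and Kwame and Kestrel together hold 85% + 7% + 8% = 100% of Brightwater, so Kwame controls Brightwater.
Brightwater and Kwame and Kestrel together hold 35% + 21% + 44% = 100% of Anchor, so Kwame controls Anchor.
So Kwame already controls Anchor before the transaction.
After the purchase, Kwame's direct stake in Brightwater rises to 7% + 50% = 57%, and Orbis's stake falls to 35%.
Kwame controlled Anchor already, so this is not a new person acquiring control; every other person's position is unchanged or reduced.
No new person acquires control, so the clause is not triggered.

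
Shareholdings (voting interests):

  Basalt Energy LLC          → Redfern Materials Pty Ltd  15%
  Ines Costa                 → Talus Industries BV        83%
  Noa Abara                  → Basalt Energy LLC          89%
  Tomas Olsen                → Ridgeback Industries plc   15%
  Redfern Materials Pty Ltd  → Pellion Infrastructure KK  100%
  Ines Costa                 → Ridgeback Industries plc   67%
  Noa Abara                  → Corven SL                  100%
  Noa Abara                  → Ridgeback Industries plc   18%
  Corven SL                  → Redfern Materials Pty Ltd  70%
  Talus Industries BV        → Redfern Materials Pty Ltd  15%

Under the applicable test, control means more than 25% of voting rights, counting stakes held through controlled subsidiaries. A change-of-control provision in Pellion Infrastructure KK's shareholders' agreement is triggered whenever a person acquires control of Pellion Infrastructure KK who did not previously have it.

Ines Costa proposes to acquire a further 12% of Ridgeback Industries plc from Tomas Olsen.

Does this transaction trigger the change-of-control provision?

No

The purchase adds only to Ines's holdings (Tomas's stake shrinks), so Ines is the only person who could newly come to control Pellion.
Ines holds 67% of Ridgeback, so Ines controls Ridgeback.
Ines holds 83% of Talus, so Ines controls Talus.
Neither Ines nor any entity Ines controls holds any voting interest in Pellion.
So before the transaction, Ines does not control Pellion.
After the purchase, Ines's direct stake in Ridgeback rises to 67% + 12% = 79%, and Tomas's stake falls to 3%.
Ines holds 79% of Ridgeback, so Ines controls Ridgeback.
After the transaction, neither Ines nor any entity Ines controls holds a voting interest in Pellion, so Ines still does not control it.
No new person acquires control, so the clause is not triggered.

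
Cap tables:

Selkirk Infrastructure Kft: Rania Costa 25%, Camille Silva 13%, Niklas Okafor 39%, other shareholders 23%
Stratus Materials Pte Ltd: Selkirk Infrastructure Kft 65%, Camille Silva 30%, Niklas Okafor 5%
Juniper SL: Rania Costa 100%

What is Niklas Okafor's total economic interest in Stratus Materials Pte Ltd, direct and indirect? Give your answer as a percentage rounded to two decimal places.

Niklas reaches Stratus along 2 paths.
Via Selkirk: 39% × 65% = 25.35%.
Direct stake: 5% = 5%.
Total: 25.35% + 5% = 30.35%.

30.35%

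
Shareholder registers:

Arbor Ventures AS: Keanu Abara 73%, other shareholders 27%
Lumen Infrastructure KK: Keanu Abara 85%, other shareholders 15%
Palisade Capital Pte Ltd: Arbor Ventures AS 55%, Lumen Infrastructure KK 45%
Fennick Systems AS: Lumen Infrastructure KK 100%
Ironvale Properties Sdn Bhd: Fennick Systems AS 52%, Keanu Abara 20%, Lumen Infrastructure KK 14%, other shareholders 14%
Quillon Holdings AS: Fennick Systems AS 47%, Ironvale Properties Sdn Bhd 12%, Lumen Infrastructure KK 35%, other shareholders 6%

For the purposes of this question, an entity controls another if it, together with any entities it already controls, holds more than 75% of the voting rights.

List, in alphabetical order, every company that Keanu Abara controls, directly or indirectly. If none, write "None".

Fennick Systems AS, Ironvale Properties Sdn Bhd, Lumen Infrastructure KK, Quillon Holdings AS

Keanu holds 85% of Lumen, so Keanu controls Lumen.
Lumen holds 100% of Fennick, so Keanu controls Fennick.
Fennick and Keanu and Lumen together hold 52% + 20% + 14% = 86% of Ironvale, so Keanu controls Ironvale.
Fennick and Ironvale and Lumen together hold 47% + 12% + 35% = 94% of Quillon, so Keanu controls Quillon.
No other company's threshold is met.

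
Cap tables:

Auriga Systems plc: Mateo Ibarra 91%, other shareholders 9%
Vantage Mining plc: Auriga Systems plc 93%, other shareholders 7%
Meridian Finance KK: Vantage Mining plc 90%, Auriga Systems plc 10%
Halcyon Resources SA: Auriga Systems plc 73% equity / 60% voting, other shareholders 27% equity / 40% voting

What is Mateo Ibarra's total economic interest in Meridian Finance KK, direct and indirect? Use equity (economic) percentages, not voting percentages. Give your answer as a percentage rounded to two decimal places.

85.27%

Mateo reaches Meridian along 2 paths.
Via Auriga → Vantage: 91% × 93% × 90% = 76.167%.
Via Auriga: 91% × 10% = 9.1%.
Total: 76.167% + 9.1% = 85.267%.
Rounded: 85.27%.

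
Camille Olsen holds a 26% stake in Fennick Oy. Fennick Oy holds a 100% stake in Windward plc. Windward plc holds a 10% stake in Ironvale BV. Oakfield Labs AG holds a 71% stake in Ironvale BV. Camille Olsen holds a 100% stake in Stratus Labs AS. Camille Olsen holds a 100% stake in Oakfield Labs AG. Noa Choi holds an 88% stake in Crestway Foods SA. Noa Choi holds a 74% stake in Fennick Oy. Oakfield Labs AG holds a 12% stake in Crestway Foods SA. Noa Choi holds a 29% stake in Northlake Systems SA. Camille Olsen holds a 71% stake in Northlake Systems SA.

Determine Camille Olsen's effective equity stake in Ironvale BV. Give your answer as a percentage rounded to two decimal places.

73.60%

Camille reaches Ironvale along 2 paths.
Via Fennick → Windward: 26% × 100% × 10% = 2.6%.
Via Oakfield: 100% × 71% = 71%.
Total: 2.6% + 71% = 73.6%.
Rounded: 73.60%.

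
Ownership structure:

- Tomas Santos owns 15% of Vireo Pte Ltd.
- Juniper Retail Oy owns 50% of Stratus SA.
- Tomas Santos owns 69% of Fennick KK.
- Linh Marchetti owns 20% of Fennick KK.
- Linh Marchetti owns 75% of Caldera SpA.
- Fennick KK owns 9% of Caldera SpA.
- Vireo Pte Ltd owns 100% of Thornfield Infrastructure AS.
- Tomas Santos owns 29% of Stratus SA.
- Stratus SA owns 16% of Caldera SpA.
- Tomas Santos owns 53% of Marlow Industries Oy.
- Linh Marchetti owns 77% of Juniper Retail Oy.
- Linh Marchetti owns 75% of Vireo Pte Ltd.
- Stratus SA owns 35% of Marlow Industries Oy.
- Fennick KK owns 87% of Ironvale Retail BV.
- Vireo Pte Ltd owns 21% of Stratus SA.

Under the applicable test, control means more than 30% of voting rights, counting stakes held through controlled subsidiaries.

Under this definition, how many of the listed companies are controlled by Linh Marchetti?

6

Linh holds 75% of Vireo, so Linh controls Vireo.
Linh holds 77% of Juniper, so Linh controls Juniper.
Vireo holds 100% of Thornfield, so Linh controls Thornfield.
Juniper and Vireo together hold 50% + 21% = 71% of Stratus, so Linh controls Stratus.
Stratus and Linh together hold 16% + 75% = 91% of Caldera, so Linh controls Caldera.
Stratus holds 35% of Marlow, so Linh controls Marlow.
No other company's threshold is met.
Linh controls 6 companies.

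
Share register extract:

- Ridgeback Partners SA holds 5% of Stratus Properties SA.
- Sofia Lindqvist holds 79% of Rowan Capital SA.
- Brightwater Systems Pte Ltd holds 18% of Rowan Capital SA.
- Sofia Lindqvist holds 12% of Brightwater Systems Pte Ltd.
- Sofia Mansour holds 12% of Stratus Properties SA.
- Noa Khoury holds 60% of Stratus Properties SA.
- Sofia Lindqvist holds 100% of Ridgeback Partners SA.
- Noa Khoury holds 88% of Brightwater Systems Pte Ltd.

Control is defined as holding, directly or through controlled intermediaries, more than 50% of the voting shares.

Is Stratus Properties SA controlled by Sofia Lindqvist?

No

Sofia Lindqvist holds 100% of Ridgeback, so Sofia Lindqvist controls Ridgeback.
Sofia Lindqvist holds 79% of Rowan, so Sofia Lindqvist controls Rowan.
In Stratus, Sofia Lindqvist's side holds only 5%, not > 50%.
So Sofia Lindqvist does not control Stratus.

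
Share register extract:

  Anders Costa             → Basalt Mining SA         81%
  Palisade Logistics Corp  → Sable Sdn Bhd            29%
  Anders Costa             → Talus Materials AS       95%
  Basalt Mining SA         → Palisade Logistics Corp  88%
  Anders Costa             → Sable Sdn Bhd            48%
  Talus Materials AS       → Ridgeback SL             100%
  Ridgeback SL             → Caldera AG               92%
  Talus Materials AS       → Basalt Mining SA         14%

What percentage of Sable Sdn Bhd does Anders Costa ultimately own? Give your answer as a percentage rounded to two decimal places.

Anders reaches Sable along 3 paths.
Via Talus → Basalt → Palisade: 95% × 14% × 88% × 29% = 3.39416%.
Via Basalt → Palisade: 81% × 88% × 29% = 20.6712%.
Direct stake: 48% = 48%.
Total: 3.39416% + 20.6712% + 48% = 72.06536%.
Rounded: 72.07%.

72.07%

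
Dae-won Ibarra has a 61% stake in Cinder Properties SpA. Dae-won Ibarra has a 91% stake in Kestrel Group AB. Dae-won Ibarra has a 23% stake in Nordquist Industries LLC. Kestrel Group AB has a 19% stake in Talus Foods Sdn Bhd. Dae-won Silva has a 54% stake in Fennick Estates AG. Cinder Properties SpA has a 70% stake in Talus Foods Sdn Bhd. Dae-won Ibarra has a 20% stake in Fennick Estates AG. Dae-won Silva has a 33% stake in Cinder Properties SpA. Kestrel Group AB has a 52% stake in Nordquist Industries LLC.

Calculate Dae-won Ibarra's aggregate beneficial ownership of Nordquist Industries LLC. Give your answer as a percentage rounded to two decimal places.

Dae-won Ibarra reaches Nordquist along 2 paths.
Direct stake: 23% = 23%.
Via Kestrel: 91% × 52% = 47.32%.
Total: 23% + 47.32% = 70.32%.

70.32%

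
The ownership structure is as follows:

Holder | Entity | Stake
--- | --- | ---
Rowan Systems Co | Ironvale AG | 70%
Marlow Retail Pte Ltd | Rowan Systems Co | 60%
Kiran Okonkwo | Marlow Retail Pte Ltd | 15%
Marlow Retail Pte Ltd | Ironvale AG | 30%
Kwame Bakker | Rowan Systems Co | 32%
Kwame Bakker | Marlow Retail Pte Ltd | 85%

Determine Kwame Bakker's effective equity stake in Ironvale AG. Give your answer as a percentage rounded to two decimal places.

Kwame reaches Ironvale along 3 paths.
Via Marlow → Rowan: 85% × 60% × 70% = 35.7%.
Via Rowan: 32% × 70% = 22.4%.
Via Marlow: 85% × 30% = 25.5%.
Total: 35.7% + 22.4% + 25.5% = 83.6%.
Rounded: 83.60%.

83.60%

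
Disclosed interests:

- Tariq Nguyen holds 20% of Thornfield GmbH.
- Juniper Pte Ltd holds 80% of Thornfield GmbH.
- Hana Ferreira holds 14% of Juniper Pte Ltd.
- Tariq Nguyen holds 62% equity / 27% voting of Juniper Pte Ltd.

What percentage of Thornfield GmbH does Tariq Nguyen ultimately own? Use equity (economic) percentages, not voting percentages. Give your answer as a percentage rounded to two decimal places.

69.60%

Tariq reaches Thornfield along 2 paths.
Via Juniper: 62% × 80% = 49.6%.
Direct stake: 20% = 20%.
Total: 49.6% + 20% = 69.6%.
Rounded: 69.60%.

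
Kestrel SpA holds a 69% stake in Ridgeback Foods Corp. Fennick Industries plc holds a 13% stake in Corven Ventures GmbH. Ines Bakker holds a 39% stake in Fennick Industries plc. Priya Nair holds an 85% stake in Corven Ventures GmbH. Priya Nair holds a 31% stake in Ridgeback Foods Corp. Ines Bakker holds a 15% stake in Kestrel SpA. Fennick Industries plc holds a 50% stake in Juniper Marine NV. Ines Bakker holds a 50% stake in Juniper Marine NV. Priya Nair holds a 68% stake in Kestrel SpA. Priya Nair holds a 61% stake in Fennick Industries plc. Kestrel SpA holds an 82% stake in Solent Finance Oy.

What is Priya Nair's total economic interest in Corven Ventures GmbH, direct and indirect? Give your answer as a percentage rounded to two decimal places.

92.93%

Priya reaches Corven along 2 paths.
Direct stake: 85% = 85%.
Via Fennick: 61% × 13% = 7.93%.
Total: 85% + 7.93% = 92.93%.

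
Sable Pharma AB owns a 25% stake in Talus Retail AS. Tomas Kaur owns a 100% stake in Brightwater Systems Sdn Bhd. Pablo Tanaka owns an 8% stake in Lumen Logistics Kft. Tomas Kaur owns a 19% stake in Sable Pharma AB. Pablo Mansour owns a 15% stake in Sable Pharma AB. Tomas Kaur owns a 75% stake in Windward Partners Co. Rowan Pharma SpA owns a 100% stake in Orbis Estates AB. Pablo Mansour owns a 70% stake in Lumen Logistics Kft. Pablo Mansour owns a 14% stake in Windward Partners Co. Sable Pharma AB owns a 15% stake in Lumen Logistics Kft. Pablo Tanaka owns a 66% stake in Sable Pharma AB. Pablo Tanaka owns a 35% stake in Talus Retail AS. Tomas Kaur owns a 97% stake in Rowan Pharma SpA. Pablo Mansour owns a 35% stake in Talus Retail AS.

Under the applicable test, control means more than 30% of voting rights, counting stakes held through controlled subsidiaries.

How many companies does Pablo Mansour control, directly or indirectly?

Pablo Mansour holds 35% of Talus, so Pablo Mansour controls Talus.
Pablo Mansour holds 70% of Lumen, so Pablo Mansour controls Lumen.
No other company's threshold is met.
Pablo Mansour controls 2 companies.

2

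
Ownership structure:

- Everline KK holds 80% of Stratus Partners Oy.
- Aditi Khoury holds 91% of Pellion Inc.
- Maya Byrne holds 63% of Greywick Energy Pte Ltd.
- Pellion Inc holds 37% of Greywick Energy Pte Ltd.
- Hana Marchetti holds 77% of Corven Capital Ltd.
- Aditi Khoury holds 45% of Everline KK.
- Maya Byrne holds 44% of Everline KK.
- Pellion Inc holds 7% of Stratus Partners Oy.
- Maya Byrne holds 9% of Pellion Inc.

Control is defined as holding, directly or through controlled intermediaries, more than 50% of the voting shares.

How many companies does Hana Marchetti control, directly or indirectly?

Hana holds 77% of Corven, so Hana controls Corven.
No other company's threshold is met.
Hana controls 1 company.

1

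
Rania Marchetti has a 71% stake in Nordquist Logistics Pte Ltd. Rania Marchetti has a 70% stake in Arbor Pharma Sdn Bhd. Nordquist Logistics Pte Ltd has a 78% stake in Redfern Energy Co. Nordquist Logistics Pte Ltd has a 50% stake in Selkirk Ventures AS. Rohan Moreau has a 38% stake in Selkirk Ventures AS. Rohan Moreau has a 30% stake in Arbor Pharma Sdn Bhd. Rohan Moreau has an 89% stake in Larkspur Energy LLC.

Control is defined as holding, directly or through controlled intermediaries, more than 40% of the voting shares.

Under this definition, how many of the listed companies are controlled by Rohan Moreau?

Rohan holds 89% of Larkspur, so Rohan controls Larkspur.
No other company's threshold is met.
Rohan controls 1 company.

1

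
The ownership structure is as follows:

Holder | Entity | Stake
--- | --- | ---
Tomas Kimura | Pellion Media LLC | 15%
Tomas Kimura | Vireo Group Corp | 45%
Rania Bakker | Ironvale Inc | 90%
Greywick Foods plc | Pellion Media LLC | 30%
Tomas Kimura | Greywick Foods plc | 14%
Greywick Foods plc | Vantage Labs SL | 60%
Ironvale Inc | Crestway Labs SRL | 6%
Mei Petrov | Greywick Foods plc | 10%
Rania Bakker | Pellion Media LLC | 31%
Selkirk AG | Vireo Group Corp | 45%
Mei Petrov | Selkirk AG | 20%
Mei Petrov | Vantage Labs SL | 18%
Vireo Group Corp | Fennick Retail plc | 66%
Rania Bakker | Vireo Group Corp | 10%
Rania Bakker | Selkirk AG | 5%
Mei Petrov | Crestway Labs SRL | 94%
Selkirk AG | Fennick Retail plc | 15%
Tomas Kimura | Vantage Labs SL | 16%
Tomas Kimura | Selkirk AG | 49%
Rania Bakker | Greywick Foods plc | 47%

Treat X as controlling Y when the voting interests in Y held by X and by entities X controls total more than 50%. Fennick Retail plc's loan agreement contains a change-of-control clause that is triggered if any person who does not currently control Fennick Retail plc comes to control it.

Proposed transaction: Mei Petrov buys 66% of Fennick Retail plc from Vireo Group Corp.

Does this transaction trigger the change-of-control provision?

The purchase adds only to Mei's holdings (Vireo's stake shrinks), so Mei is the only person who could newly come to control Fennick.
Mei holds 94% of Crestway, so Mei controls Crestway.
Neither Mei nor any entity Mei controls holds any voting interest in Fennick.
So before the transaction, Mei does not control Fennick.
After the purchase, Mei holds 66% of Fennick directly, and Vireo's stake falls to 0%.
Mei holds 66% of Fennick, so Mei controls Fennick.
Mei did not control Fennick before and does after, so the clause is triggered.

Yes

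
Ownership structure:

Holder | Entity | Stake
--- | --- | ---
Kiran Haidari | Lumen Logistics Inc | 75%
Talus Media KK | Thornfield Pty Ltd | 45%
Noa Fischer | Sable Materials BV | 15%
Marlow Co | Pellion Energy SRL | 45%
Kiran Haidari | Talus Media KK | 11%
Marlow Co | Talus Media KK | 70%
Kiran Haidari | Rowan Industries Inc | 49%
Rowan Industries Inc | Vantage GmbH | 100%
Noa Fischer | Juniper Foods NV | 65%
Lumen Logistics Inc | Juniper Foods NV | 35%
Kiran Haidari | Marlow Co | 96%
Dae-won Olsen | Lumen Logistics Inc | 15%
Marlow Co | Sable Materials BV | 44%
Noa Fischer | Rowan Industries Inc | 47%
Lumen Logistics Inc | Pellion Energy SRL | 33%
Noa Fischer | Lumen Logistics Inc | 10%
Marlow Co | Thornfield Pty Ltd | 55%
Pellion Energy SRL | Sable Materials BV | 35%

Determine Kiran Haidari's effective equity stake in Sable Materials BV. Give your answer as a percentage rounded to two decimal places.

66.02%

Kiran reaches Sable along 3 paths.
Via Marlow: 96% × 44% = 42.24%.
Via Marlow → Pellion: 96% × 45% × 35% = 15.12%.
Via Lumen → Pellion: 75% × 33% × 35% = 8.6625%.
Total: 42.24% + 15.12% + 8.6625% = 66.0225%.
Rounded: 66.02%.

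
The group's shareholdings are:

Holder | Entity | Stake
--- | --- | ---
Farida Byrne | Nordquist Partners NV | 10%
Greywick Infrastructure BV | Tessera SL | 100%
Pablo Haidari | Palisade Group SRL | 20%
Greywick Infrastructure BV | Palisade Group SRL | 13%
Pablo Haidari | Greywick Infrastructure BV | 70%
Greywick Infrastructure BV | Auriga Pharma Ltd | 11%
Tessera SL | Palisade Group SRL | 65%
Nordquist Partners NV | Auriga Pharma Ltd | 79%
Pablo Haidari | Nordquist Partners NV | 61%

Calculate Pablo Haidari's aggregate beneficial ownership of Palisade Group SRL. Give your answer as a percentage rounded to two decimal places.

74.60%

Pablo reaches Palisade along 3 paths.
Via Greywick: 70% × 13% = 9.1%.
Via Greywick → Tessera: 70% × 100% × 65% = 45.5%.
Direct stake: 20% = 20%.
Total: 9.1% + 45.5% + 20% = 74.6%.
Rounded: 74.60%.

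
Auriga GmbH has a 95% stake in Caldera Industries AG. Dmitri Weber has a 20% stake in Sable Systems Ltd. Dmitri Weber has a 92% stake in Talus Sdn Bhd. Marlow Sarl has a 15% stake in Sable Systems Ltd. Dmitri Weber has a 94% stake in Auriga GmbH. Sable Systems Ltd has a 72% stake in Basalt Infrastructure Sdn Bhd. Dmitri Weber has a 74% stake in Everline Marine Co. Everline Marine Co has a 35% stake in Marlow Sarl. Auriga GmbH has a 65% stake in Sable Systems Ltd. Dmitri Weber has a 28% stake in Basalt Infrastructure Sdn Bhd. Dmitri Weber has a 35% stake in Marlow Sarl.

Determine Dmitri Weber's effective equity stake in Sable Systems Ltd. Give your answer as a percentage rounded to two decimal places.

90.24%

Dmitri reaches Sable along 4 paths.
Direct stake: 20% = 20%.
Via Auriga: 94% × 65% = 61.1%.
Via Marlow: 35% × 15% = 5.25%.
Via Everline → Marlow: 74% × 35% × 15% = 3.885%.
Total: 20% + 61.1% + 5.25% + 3.885% = 90.235%.
Rounded: 90.24%.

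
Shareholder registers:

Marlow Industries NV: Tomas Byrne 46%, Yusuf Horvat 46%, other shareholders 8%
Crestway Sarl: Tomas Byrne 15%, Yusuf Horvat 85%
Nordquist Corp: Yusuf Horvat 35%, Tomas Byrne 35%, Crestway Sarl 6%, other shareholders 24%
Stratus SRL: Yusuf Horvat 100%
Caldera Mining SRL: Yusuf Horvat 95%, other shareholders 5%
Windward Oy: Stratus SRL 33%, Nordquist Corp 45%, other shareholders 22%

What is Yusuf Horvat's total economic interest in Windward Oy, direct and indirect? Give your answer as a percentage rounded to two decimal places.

Yusuf reaches Windward along 3 paths.
Via Stratus: 100% × 33% = 33%.
Via Nordquist: 35% × 45% = 15.75%.
Via Crestway → Nordquist: 85% × 6% × 45% = 2.295%.
Total: 33% + 15.75% + 2.295% = 51.045%.
Rounded: 51.05%.

51.05%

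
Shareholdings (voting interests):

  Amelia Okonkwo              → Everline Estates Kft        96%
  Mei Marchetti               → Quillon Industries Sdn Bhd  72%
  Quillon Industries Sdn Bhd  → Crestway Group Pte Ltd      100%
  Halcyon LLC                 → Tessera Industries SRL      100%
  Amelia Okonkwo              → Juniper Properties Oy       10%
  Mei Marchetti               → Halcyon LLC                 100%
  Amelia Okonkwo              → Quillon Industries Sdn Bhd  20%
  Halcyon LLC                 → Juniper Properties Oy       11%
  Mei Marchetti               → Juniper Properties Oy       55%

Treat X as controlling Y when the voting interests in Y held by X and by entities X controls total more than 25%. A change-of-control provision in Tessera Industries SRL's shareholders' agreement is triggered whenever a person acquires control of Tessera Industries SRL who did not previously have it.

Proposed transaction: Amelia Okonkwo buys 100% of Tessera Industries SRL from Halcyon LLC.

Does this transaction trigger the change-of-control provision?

The purchase adds only to Amelia's holdings (Halcyon's stake shrinks), so Amelia is the only person who could newly come to control Tessera.
Amelia holds 96% of Everline, so Amelia controls Everline.
Neither Amelia nor any entity Amelia controls holds any voting interest in Tessera.
So before the transaction, Amelia does not control Tessera.
After the purchase, Amelia holds 100% of Tessera directly, and Halcyon's stake falls to 0%.
Amelia holds 100% of Tessera, so Amelia controls Tessera.
Amelia did not control Tessera before and does after, so the clause is triggered.

Yes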